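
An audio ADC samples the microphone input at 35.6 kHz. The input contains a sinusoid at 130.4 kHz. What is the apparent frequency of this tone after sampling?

12 kHz

130.4 kHz mod fs = 23.6 kHz.
23.6 kHz > fs/2 = 17.8 kHz, folds to fs − 23.6 kHz = 12 kHz.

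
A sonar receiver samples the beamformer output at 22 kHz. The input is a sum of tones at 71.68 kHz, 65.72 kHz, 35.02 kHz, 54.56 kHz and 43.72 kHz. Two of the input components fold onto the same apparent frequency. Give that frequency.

fs/2 = 11 kHz.
71.68 kHz mod fs = 5.68 kHz.
5.68 kHz ≤ fs/2 = 11 kHz, appears at 5.68 kHz.
65.72 kHz mod fs = 21.72 kHz.
21.72 kHz > fs/2 = 11 kHz, folds to fs − 21.72 kHz = 0.28 kHz.
35.02 kHz mod fs = 13.02 kHz.
13.02 kHz > fs/2 = 11 kHz, folds to fs − 13.02 kHz = 8.98 kHz.
54.56 kHz mod fs = 10.56 kHz.
10.56 kHz ≤ fs/2 = 11 kHz, appears at 10.56 kHz.
43.72 kHz mod fs = 21.72 kHz.
21.72 kHz > fs/2 = 11 kHz, folds to fs − 21.72 kHz = 0.28 kHz.
43.72 kHz and 65.72 kHz both map to 0.28 kHz.

0.28 kHz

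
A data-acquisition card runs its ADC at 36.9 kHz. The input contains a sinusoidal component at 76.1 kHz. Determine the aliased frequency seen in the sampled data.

76.1 kHz mod fs = 2.3 kHz.
2.3 kHz ≤ fs/2 = 18.45 kHz, appears at 2.3 kHz.

2.3 kHz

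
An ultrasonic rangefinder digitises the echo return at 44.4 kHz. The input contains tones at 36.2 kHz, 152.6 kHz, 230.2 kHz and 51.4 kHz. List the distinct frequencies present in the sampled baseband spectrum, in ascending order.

7 kHz, 8.2 kHz, 19.4 kHz

fs/2 = 22.2 kHz.
36.2 kHz > fs/2 = 22.2 kHz, folds to fs − 36.2 kHz = 8.2 kHz.
152.6 kHz mod fs = 19.4 kHz.
19.4 kHz ≤ fs/2 = 22.2 kHz, appears at 19.4 kHz.
230.2 kHz mod fs = 8.2 kHz.
8.2 kHz ≤ fs/2 = 22.2 kHz, appears at 8.2 kHz.
51.4 kHz mod fs = 7 kHz.
7 kHz ≤ fs/2 = 22.2 kHz, appears at 7 kHz.
Distinct values: {7 kHz, 8.2 kHz, 19.4 kHz}.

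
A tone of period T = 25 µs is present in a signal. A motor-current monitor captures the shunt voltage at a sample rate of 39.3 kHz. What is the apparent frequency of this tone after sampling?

T = 25 µs → f = 1/T = 40 kHz.
40 kHz mod fs = 0.7 kHz.
0.7 kHz ≤ fs/2 = 19.65 kHz, appears at 0.7 kHz.

0.7 kHz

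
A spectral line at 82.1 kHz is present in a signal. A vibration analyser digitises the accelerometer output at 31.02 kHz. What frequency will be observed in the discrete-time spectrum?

10.96 kHz

82.1 kHz mod fs = 20.06 kHz.
20.06 kHz > fs/2 = 15.51 kHz, folds to fs − 20.06 kHz = 10.96 kHz.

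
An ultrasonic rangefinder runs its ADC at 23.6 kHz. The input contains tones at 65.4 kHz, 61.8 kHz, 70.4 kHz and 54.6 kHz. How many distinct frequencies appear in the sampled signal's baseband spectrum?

4

fs/2 = 11.8 kHz.
65.4 kHz mod fs = 18.2 kHz.
18.2 kHz > fs/2 = 11.8 kHz, folds to fs − 18.2 kHz = 5.4 kHz.
61.8 kHz mod fs = 14.6 kHz.
14.6 kHz > fs/2 = 11.8 kHz, folds to fs − 14.6 kHz = 9 kHz.
70.4 kHz mod fs = 23.2 kHz.
23.2 kHz > fs/2 = 11.8 kHz, folds to fs − 23.2 kHz = 0.4 kHz.
54.6 kHz mod fs = 7.4 kHz.
7.4 kHz ≤ fs/2 = 11.8 kHz, appears at 7.4 kHz.
Distinct values: {0.4 kHz, 5.4 kHz, 7.4 kHz, 9 kHz} → 4.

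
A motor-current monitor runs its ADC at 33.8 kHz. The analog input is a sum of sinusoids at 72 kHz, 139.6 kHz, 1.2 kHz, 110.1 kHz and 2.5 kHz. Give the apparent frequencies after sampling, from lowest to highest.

fs/2 = 16.9 kHz.
72 kHz mod fs = 4.4 kHz.
4.4 kHz ≤ fs/2 = 16.9 kHz, appears at 4.4 kHz.
139.6 kHz mod fs = 4.4 kHz.
4.4 kHz ≤ fs/2 = 16.9 kHz, appears at 4.4 kHz.
1.2 kHz ≤ fs/2 = 16.9 kHz, passes unchanged.
110.1 kHz mod fs = 8.7 kHz.
8.7 kHz ≤ fs/2 = 16.9 kHz, appears at 8.7 kHz.
2.5 kHz ≤ fs/2 = 16.9 kHz, passes unchanged.
Distinct values: {1.2 kHz, 2.5 kHz, 4.4 kHz, 8.7 kHz}.

1.2 kHz, 2.5 kHz, 4.4 kHz, 8.7 kHz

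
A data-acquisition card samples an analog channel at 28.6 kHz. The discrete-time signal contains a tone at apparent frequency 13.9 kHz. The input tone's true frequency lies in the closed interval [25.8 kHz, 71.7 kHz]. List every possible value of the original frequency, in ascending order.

42.5 kHz, 43.3 kHz, 71.1 kHz

Frequencies that alias to 13.9 kHz are k·fs ± 13.9 kHz for integer k ≥ 0.
k=0: 13.9 kHz.
k=1: 14.7 kHz, 42.5 kHz.
k=2: 43.3 kHz, 71.1 kHz.
k=3: 71.9 kHz, 99.7 kHz.
Within [25.8 kHz, 71.7 kHz]: 42.5 kHz, 43.3 kHz, 71.1 kHz.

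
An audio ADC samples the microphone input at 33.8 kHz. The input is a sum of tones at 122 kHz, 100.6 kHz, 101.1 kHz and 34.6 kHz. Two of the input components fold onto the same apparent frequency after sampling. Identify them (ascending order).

fs/2 = 16.9 kHz.
122 kHz mod fs = 20.6 kHz.
20.6 kHz > fs/2 = 16.9 kHz, folds to fs − 20.6 kHz = 13.2 kHz.
100.6 kHz mod fs = 33 kHz.
33 kHz > fs/2 = 16.9 kHz, folds to fs − 33 kHz = 0.8 kHz.
101.1 kHz mod fs = 33.5 kHz.
33.5 kHz > fs/2 = 16.9 kHz, folds to fs − 33.5 kHz = 0.3 kHz.
34.6 kHz mod fs = 0.8 kHz.
0.8 kHz ≤ fs/2 = 16.9 kHz, appears at 0.8 kHz.
34.6 kHz and 100.6 kHz both map to 0.8 kHz.

34.6 kHz, 100.6 kHz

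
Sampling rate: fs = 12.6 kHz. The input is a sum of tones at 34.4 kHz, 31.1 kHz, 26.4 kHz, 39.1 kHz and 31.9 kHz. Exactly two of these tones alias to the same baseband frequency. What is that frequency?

fs/2 = 6.3 kHz.
34.4 kHz mod fs = 9.2 kHz.
9.2 kHz > fs/2 = 6.3 kHz, folds to fs − 9.2 kHz = 3.4 kHz.
31.1 kHz mod fs = 5.9 kHz.
5.9 kHz ≤ fs/2 = 6.3 kHz, appears at 5.9 kHz.
26.4 kHz mod fs = 1.2 kHz.
1.2 kHz ≤ fs/2 = 6.3 kHz, appears at 1.2 kHz.
39.1 kHz mod fs = 1.3 kHz.
1.3 kHz ≤ fs/2 = 6.3 kHz, appears at 1.3 kHz.
31.9 kHz mod fs = 6.7 kHz.
6.7 kHz > fs/2 = 6.3 kHz, folds to fs − 6.7 kHz = 5.9 kHz.
31.1 kHz and 31.9 kHz both map to 5.9 kHz.

5.9 kHz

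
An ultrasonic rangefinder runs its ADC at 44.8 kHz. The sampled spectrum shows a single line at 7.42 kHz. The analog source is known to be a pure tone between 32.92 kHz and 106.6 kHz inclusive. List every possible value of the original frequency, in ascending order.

37.38 kHz, 52.22 kHz, 82.18 kHz, 97.02 kHz

Frequencies that alias to 7.42 kHz are k·fs ± 7.42 kHz for integer k ≥ 0.
k=0: 7.42 kHz.
k=1: 37.38 kHz, 52.22 kHz.
k=2: 82.18 kHz, 97.02 kHz.
k=3: 126.98 kHz, 141.82 kHz.
Within [32.92 kHz, 106.6 kHz]: 37.38 kHz, 52.22 kHz, 82.18 kHz, 97.02 kHz.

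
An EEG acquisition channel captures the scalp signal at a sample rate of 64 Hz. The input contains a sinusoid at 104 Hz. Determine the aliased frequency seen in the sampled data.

24 Hz

104 Hz mod fs = 40 Hz.
40 Hz > fs/2 = 32 Hz, folds to fs − 40 Hz = 24 Hz.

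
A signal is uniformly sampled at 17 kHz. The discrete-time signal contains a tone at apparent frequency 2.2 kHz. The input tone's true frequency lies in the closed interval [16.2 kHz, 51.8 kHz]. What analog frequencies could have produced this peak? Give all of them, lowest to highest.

Frequencies that alias to 2.2 kHz are k·fs ± 2.2 kHz for integer k ≥ 0.
k=0: 2.2 kHz.
k=1: 14.8 kHz, 19.2 kHz.
k=2: 31.8 kHz, 36.2 kHz.
k=3: 48.8 kHz, 53.2 kHz.
k=4: 65.8 kHz, 70.2 kHz.
Within [16.2 kHz, 51.8 kHz]: 19.2 kHz, 31.8 kHz, 36.2 kHz, 48.8 kHz.

19.2 kHz, 31.8 kHz, 36.2 kHz, 48.8 kHz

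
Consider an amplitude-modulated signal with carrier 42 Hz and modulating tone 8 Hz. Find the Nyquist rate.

AM sidebands sit at fc ± fm = 34 Hz and 50 Hz.
Highest-frequency component: 50 Hz.
Nyquist rate = 2 × 50 Hz = 100 Hz.

100 Hz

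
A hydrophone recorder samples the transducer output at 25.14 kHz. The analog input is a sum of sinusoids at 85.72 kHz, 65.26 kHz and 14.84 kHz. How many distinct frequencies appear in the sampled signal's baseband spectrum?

2

fs/2 = 12.57 kHz.
85.72 kHz mod fs = 10.3 kHz.
10.3 kHz ≤ fs/2 = 12.57 kHz, appears at 10.3 kHz.
65.26 kHz mod fs = 14.98 kHz.
14.98 kHz > fs/2 = 12.57 kHz, folds to fs − 14.98 kHz = 10.16 kHz.
14.84 kHz > fs/2 = 12.57 kHz, folds to fs − 14.84 kHz = 10.3 kHz.
Distinct values: {10.16 kHz, 10.3 kHz} → 2.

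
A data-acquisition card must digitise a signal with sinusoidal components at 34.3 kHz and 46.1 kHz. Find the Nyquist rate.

Highest-frequency component: 46.1 kHz.
Nyquist rate = 2 × 46.1 kHz = 92.2 kHz.

92.2 kHz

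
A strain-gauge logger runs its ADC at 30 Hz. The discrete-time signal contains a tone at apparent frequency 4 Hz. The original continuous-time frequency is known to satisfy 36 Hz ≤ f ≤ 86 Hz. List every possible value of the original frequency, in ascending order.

56 Hz, 64 Hz, 86 Hz

Frequencies that alias to 4 Hz are k·fs ± 4 Hz for integer k ≥ 0.
k=0: 4 Hz.
k=1: 26 Hz, 34 Hz.
k=2: 56 Hz, 64 Hz.
k=3: 86 Hz, 94 Hz.
k=4: 116 Hz, 124 Hz.
Within [36 Hz, 86 Hz]: 56 Hz, 64 Hz, 86 Hz.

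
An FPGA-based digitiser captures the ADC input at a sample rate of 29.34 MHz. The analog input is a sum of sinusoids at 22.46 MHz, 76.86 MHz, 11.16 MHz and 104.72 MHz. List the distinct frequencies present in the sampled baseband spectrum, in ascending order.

fs/2 = 14.67 MHz.
22.46 MHz > fs/2 = 14.67 MHz, folds to fs − 22.46 MHz = 6.88 MHz.
76.86 MHz mod fs = 18.18 MHz.
18.18 MHz > fs/2 = 14.67 MHz, folds to fs − 18.18 MHz = 11.16 MHz.
11.16 MHz ≤ fs/2 = 14.67 MHz, passes unchanged.
104.72 MHz mod fs = 16.7 MHz.
16.7 MHz > fs/2 = 14.67 MHz, folds to fs − 16.7 MHz = 12.64 MHz.
Distinct values: {6.88 MHz, 11.16 MHz, 12.64 MHz}.

6.88 MHz, 11.16 MHz, 12.64 MHz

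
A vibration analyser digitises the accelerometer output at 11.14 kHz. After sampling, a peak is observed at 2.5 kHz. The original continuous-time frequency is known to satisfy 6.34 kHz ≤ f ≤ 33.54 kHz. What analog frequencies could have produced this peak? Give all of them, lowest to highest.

8.64 kHz, 13.64 kHz, 19.78 kHz, 24.78 kHz, 30.92 kHz

Frequencies that alias to 2.5 kHz are k·fs ± 2.5 kHz for integer k ≥ 0.
k=0: 2.5 kHz.
k=1: 8.64 kHz, 13.64 kHz.
k=2: 19.78 kHz, 24.78 kHz.
k=3: 30.92 kHz, 35.92 kHz.
k=4: 42.06 kHz, 47.06 kHz.
Within [6.34 kHz, 33.54 kHz]: 8.64 kHz, 13.64 kHz, 19.78 kHz, 24.78 kHz, 30.92 kHz.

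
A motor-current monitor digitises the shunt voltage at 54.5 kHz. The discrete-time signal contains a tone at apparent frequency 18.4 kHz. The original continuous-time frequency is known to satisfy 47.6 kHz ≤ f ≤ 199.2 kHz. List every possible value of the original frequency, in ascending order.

72.9 kHz, 90.6 kHz, 127.4 kHz, 145.1 kHz, 181.9 kHz

Frequencies that alias to 18.4 kHz are k·fs ± 18.4 kHz for integer k ≥ 0.
k=0: 18.4 kHz.
k=1: 36.1 kHz, 72.9 kHz.
k=2: 90.6 kHz, 127.4 kHz.
k=3: 145.1 kHz, 181.9 kHz.
k=4: 199.6 kHz, 236.4 kHz.
Within [47.6 kHz, 199.2 kHz]: 72.9 kHz, 90.6 kHz, 127.4 kHz, 145.1 kHz, 181.9 kHz.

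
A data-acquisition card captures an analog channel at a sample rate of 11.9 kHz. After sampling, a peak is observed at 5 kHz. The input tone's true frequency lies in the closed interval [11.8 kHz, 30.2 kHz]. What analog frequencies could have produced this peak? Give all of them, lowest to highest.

Frequencies that alias to 5 kHz are k·fs ± 5 kHz for integer k ≥ 0.
k=0: 5 kHz.
k=1: 6.9 kHz, 16.9 kHz.
k=2: 18.8 kHz, 28.8 kHz.
k=3: 30.7 kHz, 40.7 kHz.
Within [11.8 kHz, 30.2 kHz]: 16.9 kHz, 18.8 kHz, 28.8 kHz.

16.9 kHz, 18.8 kHz, 28.8 kHz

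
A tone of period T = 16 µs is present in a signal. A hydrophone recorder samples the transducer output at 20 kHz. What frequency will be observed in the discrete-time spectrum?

T = 16 µs → f = 1/T = 62.5 kHz.
62.5 kHz mod fs = 2.5 kHz.
2.5 kHz ≤ fs/2 = 10 kHz, appears at 2.5 kHz.

2.5 kHz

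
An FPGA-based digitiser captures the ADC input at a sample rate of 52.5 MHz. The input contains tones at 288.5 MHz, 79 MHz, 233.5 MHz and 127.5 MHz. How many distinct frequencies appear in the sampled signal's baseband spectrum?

3

fs/2 = 26.25 MHz.
288.5 MHz mod fs = 26 MHz.
26 MHz ≤ fs/2 = 26.25 MHz, appears at 26 MHz.
79 MHz mod fs = 26.5 MHz.
26.5 MHz > fs/2 = 26.25 MHz, folds to fs − 26.5 MHz = 26 MHz.
233.5 MHz mod fs = 23.5 MHz.
23.5 MHz ≤ fs/2 = 26.25 MHz, appears at 23.5 MHz.
127.5 MHz mod fs = 22.5 MHz.
22.5 MHz ≤ fs/2 = 26.25 MHz, appears at 22.5 MHz.
Distinct values: {22.5 MHz, 23.5 MHz, 26 MHz} → 3.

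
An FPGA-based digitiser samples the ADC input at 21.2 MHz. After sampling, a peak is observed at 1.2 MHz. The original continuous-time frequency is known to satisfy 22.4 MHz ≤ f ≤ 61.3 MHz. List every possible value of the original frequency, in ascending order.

Frequencies that alias to 1.2 MHz are k·fs ± 1.2 MHz for integer k ≥ 0.
k=0: 1.2 MHz.
k=1: 20 MHz, 22.4 MHz.
k=2: 41.2 MHz, 43.6 MHz.
k=3: 62.4 MHz, 64.8 MHz.
Within [22.4 MHz, 61.3 MHz]: 22.4 MHz, 41.2 MHz, 43.6 MHz.

22.4 MHz, 41.2 MHz, 43.6 MHz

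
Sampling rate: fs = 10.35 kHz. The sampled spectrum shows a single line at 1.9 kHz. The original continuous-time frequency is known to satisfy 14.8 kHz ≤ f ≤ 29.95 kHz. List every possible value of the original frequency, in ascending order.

Frequencies that alias to 1.9 kHz are k·fs ± 1.9 kHz for integer k ≥ 0.
k=0: 1.9 kHz.
k=1: 8.45 kHz, 12.25 kHz.
k=2: 18.8 kHz, 22.6 kHz.
k=3: 29.15 kHz, 32.95 kHz.
k=4: 39.5 kHz, 43.3 kHz.
Within [14.8 kHz, 29.95 kHz]: 18.8 kHz, 22.6 kHz, 29.15 kHz.

18.8 kHz, 22.6 kHz, 29.15 kHz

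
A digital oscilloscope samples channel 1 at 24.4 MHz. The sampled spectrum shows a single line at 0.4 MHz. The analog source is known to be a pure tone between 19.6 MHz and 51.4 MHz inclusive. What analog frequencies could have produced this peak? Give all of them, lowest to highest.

Frequencies that alias to 0.4 MHz are k·fs ± 0.4 MHz for integer k ≥ 0.
k=0: 0.4 MHz.
k=1: 24 MHz, 24.8 MHz.
k=2: 48.4 MHz, 49.2 MHz.
k=3: 72.8 MHz, 73.6 MHz.
Within [19.6 MHz, 51.4 MHz]: 24 MHz, 24.8 MHz, 48.4 MHz, 49.2 MHz.

24 MHz, 24.8 MHz, 48.4 MHz, 49.2 MHz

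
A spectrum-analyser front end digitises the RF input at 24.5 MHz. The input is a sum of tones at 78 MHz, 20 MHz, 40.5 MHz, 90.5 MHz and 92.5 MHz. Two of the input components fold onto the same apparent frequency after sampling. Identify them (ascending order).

20 MHz, 78 MHz

fs/2 = 12.25 MHz.
78 MHz mod fs = 4.5 MHz.
4.5 MHz ≤ fs/2 = 12.25 MHz, appears at 4.5 MHz.
20 MHz > fs/2 = 12.25 MHz, folds to fs − 20 MHz = 4.5 MHz.
40.5 MHz mod fs = 16 MHz.
16 MHz > fs/2 = 12.25 MHz, folds to fs − 16 MHz = 8.5 MHz.
90.5 MHz mod fs = 17 MHz.
17 MHz > fs/2 = 12.25 MHz, folds to fs − 17 MHz = 7.5 MHz.
92.5 MHz mod fs = 19 MHz.
19 MHz > fs/2 = 12.25 MHz, folds to fs − 19 MHz = 5.5 MHz.
20 MHz and 78 MHz both map to 4.5 MHz.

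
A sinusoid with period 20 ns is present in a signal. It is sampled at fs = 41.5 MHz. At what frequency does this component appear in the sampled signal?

8.5 MHz

T = 20 ns → f = 1/T = 50 MHz.
50 MHz mod fs = 8.5 MHz.
8.5 MHz ≤ fs/2 = 20.75 MHz, appears at 8.5 MHz.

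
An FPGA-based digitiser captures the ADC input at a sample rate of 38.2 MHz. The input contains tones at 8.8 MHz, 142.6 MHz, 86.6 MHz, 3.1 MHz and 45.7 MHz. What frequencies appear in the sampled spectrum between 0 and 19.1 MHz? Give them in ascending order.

fs/2 = 19.1 MHz.
8.8 MHz ≤ fs/2 = 19.1 MHz, passes unchanged.
142.6 MHz mod fs = 28 MHz.
28 MHz > fs/2 = 19.1 MHz, folds to fs − 28 MHz = 10.2 MHz.
86.6 MHz mod fs = 10.2 MHz.
10.2 MHz ≤ fs/2 = 19.1 MHz, appears at 10.2 MHz.
3.1 MHz ≤ fs/2 = 19.1 MHz, passes unchanged.
45.7 MHz mod fs = 7.5 MHz.
7.5 MHz ≤ fs/2 = 19.1 MHz, appears at 7.5 MHz.
Distinct values: {3.1 MHz, 7.5 MHz, 8.8 MHz, 10.2 MHz}.

3.1 MHz, 7.5 MHz, 8.8 MHz, 10.2 MHz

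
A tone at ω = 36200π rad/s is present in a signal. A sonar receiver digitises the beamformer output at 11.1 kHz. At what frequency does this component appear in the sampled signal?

4.1 kHz

ω = 36200π rad/s → f = ω/(2π) = 18100 Hz = 18.1 kHz.
18.1 kHz mod fs = 7 kHz.
7 kHz > fs/2 = 5.55 kHz, folds to fs − 7 kHz = 4.1 kHz.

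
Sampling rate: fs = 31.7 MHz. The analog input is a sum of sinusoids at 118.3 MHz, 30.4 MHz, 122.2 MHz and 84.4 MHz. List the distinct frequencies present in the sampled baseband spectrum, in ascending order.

1.3 MHz, 4.6 MHz, 8.5 MHz, 10.7 MHz

fs/2 = 15.85 MHz.
118.3 MHz mod fs = 23.2 MHz.
23.2 MHz > fs/2 = 15.85 MHz, folds to fs − 23.2 MHz = 8.5 MHz.
30.4 MHz > fs/2 = 15.85 MHz, folds to fs − 30.4 MHz = 1.3 MHz.
122.2 MHz mod fs = 27.1 MHz.
27.1 MHz > fs/2 = 15.85 MHz, folds to fs − 27.1 MHz = 4.6 MHz.
84.4 MHz mod fs = 21 MHz.
21 MHz > fs/2 = 15.85 MHz, folds to fs − 21 MHz = 10.7 MHz.
Distinct values: {1.3 MHz, 4.6 MHz, 8.5 MHz, 10.7 MHz}.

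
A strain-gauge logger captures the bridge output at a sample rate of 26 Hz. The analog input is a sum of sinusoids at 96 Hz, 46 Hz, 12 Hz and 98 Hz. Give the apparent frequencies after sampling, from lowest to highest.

6 Hz, 8 Hz, 12 Hz

fs/2 = 13 Hz.
96 Hz mod fs = 18 Hz.
18 Hz > fs/2 = 13 Hz, folds to fs − 18 Hz = 8 Hz.
46 Hz mod fs = 20 Hz.
20 Hz > fs/2 = 13 Hz, folds to fs − 20 Hz = 6 Hz.
12 Hz ≤ fs/2 = 13 Hz, passes unchanged.
98 Hz mod fs = 20 Hz.
20 Hz > fs/2 = 13 Hz, folds to fs − 20 Hz = 6 Hz.
Distinct values: {6 Hz, 8 Hz, 12 Hz}.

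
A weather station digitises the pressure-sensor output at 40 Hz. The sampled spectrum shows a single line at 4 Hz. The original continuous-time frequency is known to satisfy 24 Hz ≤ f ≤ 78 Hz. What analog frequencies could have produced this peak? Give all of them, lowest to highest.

Frequencies that alias to 4 Hz are k·fs ± 4 Hz for integer k ≥ 0.
k=0: 4 Hz.
k=1: 36 Hz, 44 Hz.
k=2: 76 Hz, 84 Hz.
k=3: 116 Hz, 124 Hz.
Within [24 Hz, 78 Hz]: 36 Hz, 44 Hz, 76 Hz.

36 Hz, 44 Hz, 76 Hz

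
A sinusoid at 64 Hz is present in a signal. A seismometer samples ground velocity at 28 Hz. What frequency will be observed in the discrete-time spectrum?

8 Hz

64 Hz mod fs = 8 Hz.
8 Hz ≤ fs/2 = 14 Hz, appears at 8 Hz.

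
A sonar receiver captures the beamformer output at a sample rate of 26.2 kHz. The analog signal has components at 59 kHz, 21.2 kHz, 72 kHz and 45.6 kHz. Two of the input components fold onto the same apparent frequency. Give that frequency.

fs/2 = 13.1 kHz.
59 kHz mod fs = 6.6 kHz.
6.6 kHz ≤ fs/2 = 13.1 kHz, appears at 6.6 kHz.
21.2 kHz > fs/2 = 13.1 kHz, folds to fs − 21.2 kHz = 5 kHz.
72 kHz mod fs = 19.6 kHz.
19.6 kHz > fs/2 = 13.1 kHz, folds to fs − 19.6 kHz = 6.6 kHz.
45.6 kHz mod fs = 19.4 kHz.
19.4 kHz > fs/2 = 13.1 kHz, folds to fs − 19.4 kHz = 6.8 kHz.
59 kHz and 72 kHz both map to 6.6 kHz.

6.6 kHz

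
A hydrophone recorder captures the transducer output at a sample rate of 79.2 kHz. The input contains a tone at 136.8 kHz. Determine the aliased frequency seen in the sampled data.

21.6 kHz

136.8 kHz mod fs = 57.6 kHz.
57.6 kHz > fs/2 = 39.6 kHz, folds to fs − 57.6 kHz = 21.6 kHz.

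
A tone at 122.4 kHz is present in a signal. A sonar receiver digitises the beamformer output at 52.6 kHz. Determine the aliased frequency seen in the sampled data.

17.2 kHz

122.4 kHz mod fs = 17.2 kHz.
17.2 kHz ≤ fs/2 = 26.3 kHz, appears at 17.2 kHz.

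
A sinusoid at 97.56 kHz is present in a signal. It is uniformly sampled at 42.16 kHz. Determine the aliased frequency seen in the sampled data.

97.56 kHz mod fs = 13.24 kHz.
13.24 kHz ≤ fs/2 = 21.08 kHz, appears at 13.24 kHz.

13.24 kHz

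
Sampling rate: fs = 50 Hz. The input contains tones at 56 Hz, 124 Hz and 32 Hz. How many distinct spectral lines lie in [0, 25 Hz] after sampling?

3

fs/2 = 25 Hz.
56 Hz mod fs = 6 Hz.
6 Hz ≤ fs/2 = 25 Hz, appears at 6 Hz.
124 Hz mod fs = 24 Hz.
24 Hz ≤ fs/2 = 25 Hz, appears at 24 Hz.
32 Hz > fs/2 = 25 Hz, folds to fs − 32 Hz = 18 Hz.
Distinct values: {6 Hz, 18 Hz, 24 Hz} → 3.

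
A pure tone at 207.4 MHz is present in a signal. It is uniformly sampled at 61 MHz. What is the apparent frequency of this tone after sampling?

24.4 MHz

207.4 MHz mod fs = 24.4 MHz.
24.4 MHz ≤ fs/2 = 30.5 MHz, appears at 24.4 MHz.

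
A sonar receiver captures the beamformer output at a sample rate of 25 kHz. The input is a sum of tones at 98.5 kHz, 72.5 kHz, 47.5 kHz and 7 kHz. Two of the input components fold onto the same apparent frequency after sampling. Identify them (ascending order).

47.5 kHz, 72.5 kHz

fs/2 = 12.5 kHz.
98.5 kHz mod fs = 23.5 kHz.
23.5 kHz > fs/2 = 12.5 kHz, folds to fs − 23.5 kHz = 1.5 kHz.
72.5 kHz mod fs = 22.5 kHz.
22.5 kHz > fs/2 = 12.5 kHz, folds to fs − 22.5 kHz = 2.5 kHz.
47.5 kHz mod fs = 22.5 kHz.
22.5 kHz > fs/2 = 12.5 kHz, folds to fs − 22.5 kHz = 2.5 kHz.
7 kHz ≤ fs/2 = 12.5 kHz, passes unchanged.
47.5 kHz and 72.5 kHz both map to 2.5 kHz.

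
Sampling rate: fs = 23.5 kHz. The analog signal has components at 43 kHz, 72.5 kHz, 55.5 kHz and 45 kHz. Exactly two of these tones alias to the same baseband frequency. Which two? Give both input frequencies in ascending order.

45 kHz, 72.5 kHz

fs/2 = 11.75 kHz.
43 kHz mod fs = 19.5 kHz.
19.5 kHz > fs/2 = 11.75 kHz, folds to fs − 19.5 kHz = 4 kHz.
72.5 kHz mod fs = 2 kHz.
2 kHz ≤ fs/2 = 11.75 kHz, appears at 2 kHz.
55.5 kHz mod fs = 8.5 kHz.
8.5 kHz ≤ fs/2 = 11.75 kHz, appears at 8.5 kHz.
45 kHz mod fs = 21.5 kHz.
21.5 kHz > fs/2 = 11.75 kHz, folds to fs − 21.5 kHz = 2 kHz.
45 kHz and 72.5 kHz both map to 2 kHz.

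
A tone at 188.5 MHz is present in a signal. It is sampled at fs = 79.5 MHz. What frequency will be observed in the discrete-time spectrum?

29.5 MHz

188.5 MHz mod fs = 29.5 MHz.
29.5 MHz ≤ fs/2 = 39.75 MHz, appears at 29.5 MHz.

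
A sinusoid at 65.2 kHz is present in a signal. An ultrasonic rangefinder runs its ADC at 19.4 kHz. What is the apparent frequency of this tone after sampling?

7 kHz

65.2 kHz mod fs = 7 kHz.
7 kHz ≤ fs/2 = 9.7 kHz, appears at 7 kHz.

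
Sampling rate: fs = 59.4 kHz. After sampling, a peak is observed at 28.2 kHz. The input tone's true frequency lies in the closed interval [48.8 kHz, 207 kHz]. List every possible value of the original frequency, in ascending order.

87.6 kHz, 90.6 kHz, 147 kHz, 150 kHz, 206.4 kHz

Frequencies that alias to 28.2 kHz are k·fs ± 28.2 kHz for integer k ≥ 0.
k=0: 28.2 kHz.
k=1: 31.2 kHz, 87.6 kHz.
k=2: 90.6 kHz, 147 kHz.
k=3: 150 kHz, 206.4 kHz.
k=4: 209.4 kHz, 265.8 kHz.
Within [48.8 kHz, 207 kHz]: 87.6 kHz, 90.6 kHz, 147 kHz, 150 kHz, 206.4 kHz.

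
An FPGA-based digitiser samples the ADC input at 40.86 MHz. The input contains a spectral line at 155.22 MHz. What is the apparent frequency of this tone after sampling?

155.22 MHz mod fs = 32.64 MHz.
32.64 MHz > fs/2 = 20.43 MHz, folds to fs − 32.64 MHz = 8.22 MHz.

8.22 MHz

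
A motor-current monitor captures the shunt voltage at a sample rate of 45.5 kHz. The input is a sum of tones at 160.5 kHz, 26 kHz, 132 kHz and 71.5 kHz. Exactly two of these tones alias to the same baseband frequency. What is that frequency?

fs/2 = 22.75 kHz.
160.5 kHz mod fs = 24 kHz.
24 kHz > fs/2 = 22.75 kHz, folds to fs − 24 kHz = 21.5 kHz.
26 kHz > fs/2 = 22.75 kHz, folds to fs − 26 kHz = 19.5 kHz.
132 kHz mod fs = 41 kHz.
41 kHz > fs/2 = 22.75 kHz, folds to fs − 41 kHz = 4.5 kHz.
71.5 kHz mod fs = 26 kHz.
26 kHz > fs/2 = 22.75 kHz, folds to fs − 26 kHz = 19.5 kHz.
26 kHz and 71.5 kHz both map to 19.5 kHz.

19.5 kHz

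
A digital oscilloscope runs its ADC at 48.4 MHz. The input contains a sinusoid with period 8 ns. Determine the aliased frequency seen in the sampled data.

T = 8 ns → f = 1/T = 125 MHz.
125 MHz mod fs = 28.2 MHz.
28.2 MHz > fs/2 = 24.2 MHz, folds to fs − 28.2 MHz = 20.2 MHz.

20.2 MHz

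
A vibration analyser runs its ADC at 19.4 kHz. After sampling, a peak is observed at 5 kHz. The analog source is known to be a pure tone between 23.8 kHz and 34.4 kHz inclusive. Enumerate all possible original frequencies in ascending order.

Frequencies that alias to 5 kHz are k·fs ± 5 kHz for integer k ≥ 0.
k=0: 5 kHz.
k=1: 14.4 kHz, 24.4 kHz.
k=2: 33.8 kHz, 43.8 kHz.
k=3: 53.2 kHz, 63.2 kHz.
Within [23.8 kHz, 34.4 kHz]: 24.4 kHz, 33.8 kHz.

24.4 kHz, 33.8 kHz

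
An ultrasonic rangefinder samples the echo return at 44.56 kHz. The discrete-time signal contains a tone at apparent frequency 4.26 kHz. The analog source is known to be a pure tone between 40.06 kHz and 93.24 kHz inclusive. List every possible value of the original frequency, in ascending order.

40.3 kHz, 48.82 kHz, 84.86 kHz

Frequencies that alias to 4.26 kHz are k·fs ± 4.26 kHz for integer k ≥ 0.
k=0: 4.26 kHz.
k=1: 40.3 kHz, 48.82 kHz.
k=2: 84.86 kHz, 93.38 kHz.
k=3: 129.42 kHz, 137.94 kHz.
Within [40.06 kHz, 93.24 kHz]: 40.3 kHz, 48.82 kHz, 84.86 kHz.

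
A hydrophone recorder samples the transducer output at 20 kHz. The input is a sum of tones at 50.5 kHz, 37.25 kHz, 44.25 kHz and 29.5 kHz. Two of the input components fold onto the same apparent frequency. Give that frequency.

fs/2 = 10 kHz.
50.5 kHz mod fs = 10.5 kHz.
10.5 kHz > fs/2 = 10 kHz, folds to fs − 10.5 kHz = 9.5 kHz.
37.25 kHz mod fs = 17.25 kHz.
17.25 kHz > fs/2 = 10 kHz, folds to fs − 17.25 kHz = 2.75 kHz.
44.25 kHz mod fs = 4.25 kHz.
4.25 kHz ≤ fs/2 = 10 kHz, appears at 4.25 kHz.
29.5 kHz mod fs = 9.5 kHz.
9.5 kHz ≤ fs/2 = 10 kHz, appears at 9.5 kHz.
29.5 kHz and 50.5 kHz both map to 9.5 kHz.

9.5 kHz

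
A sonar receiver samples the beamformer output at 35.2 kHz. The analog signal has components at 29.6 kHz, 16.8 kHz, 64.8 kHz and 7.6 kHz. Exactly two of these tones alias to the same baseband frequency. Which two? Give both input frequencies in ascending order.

fs/2 = 17.6 kHz.
29.6 kHz > fs/2 = 17.6 kHz, folds to fs − 29.6 kHz = 5.6 kHz.
16.8 kHz ≤ fs/2 = 17.6 kHz, passes unchanged.
64.8 kHz mod fs = 29.6 kHz.
29.6 kHz > fs/2 = 17.6 kHz, folds to fs − 29.6 kHz = 5.6 kHz.
7.6 kHz ≤ fs/2 = 17.6 kHz, passes unchanged.
29.6 kHz and 64.8 kHz both map to 5.6 kHz.

29.6 kHz, 64.8 kHz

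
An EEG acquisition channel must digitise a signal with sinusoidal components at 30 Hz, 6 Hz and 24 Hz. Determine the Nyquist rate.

Highest-frequency component: 30 Hz.
Nyquist rate = 2 × 30 Hz = 60 Hz.

60 Hz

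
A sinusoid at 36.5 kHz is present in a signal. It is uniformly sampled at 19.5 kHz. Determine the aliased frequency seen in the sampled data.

2.5 kHz

36.5 kHz mod fs = 17 kHz.
17 kHz > fs/2 = 9.75 kHz, folds to fs − 17 kHz = 2.5 kHz.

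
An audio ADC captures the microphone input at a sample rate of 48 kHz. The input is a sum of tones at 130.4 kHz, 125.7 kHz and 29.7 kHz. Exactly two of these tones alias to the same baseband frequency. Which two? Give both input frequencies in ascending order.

29.7 kHz, 125.7 kHz

fs/2 = 24 kHz.
130.4 kHz mod fs = 34.4 kHz.
34.4 kHz > fs/2 = 24 kHz, folds to fs − 34.4 kHz = 13.6 kHz.
125.7 kHz mod fs = 29.7 kHz.
29.7 kHz > fs/2 = 24 kHz, folds to fs − 29.7 kHz = 18.3 kHz.
29.7 kHz > fs/2 = 24 kHz, folds to fs − 29.7 kHz = 18.3 kHz.
29.7 kHz and 125.7 kHz both map to 18.3 kHz.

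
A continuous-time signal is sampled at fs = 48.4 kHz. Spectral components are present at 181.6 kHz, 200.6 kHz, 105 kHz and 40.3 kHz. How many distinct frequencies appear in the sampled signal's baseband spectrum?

fs/2 = 24.2 kHz.
181.6 kHz mod fs = 36.4 kHz.
36.4 kHz > fs/2 = 24.2 kHz, folds to fs − 36.4 kHz = 12 kHz.
200.6 kHz mod fs = 7 kHz.
7 kHz ≤ fs/2 = 24.2 kHz, appears at 7 kHz.
105 kHz mod fs = 8.2 kHz.
8.2 kHz ≤ fs/2 = 24.2 kHz, appears at 8.2 kHz.
40.3 kHz > fs/2 = 24.2 kHz, folds to fs − 40.3 kHz = 8.1 kHz.
Distinct values: {7 kHz, 8.1 kHz, 8.2 kHz, 12 kHz} → 4.

4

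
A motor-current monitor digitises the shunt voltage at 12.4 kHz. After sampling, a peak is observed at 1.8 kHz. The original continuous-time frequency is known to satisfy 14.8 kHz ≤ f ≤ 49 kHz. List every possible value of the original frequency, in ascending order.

23 kHz, 26.6 kHz, 35.4 kHz, 39 kHz, 47.8 kHz

Frequencies that alias to 1.8 kHz are k·fs ± 1.8 kHz for integer k ≥ 0.
k=0: 1.8 kHz.
k=1: 10.6 kHz, 14.2 kHz.
k=2: 23 kHz, 26.6 kHz.
k=3: 35.4 kHz, 39 kHz.
k=4: 47.8 kHz, 51.4 kHz.
k=5: 60.2 kHz, 63.8 kHz.
Within [14.8 kHz, 49 kHz]: 23 kHz, 26.6 kHz, 35.4 kHz, 39 kHz, 47.8 kHz.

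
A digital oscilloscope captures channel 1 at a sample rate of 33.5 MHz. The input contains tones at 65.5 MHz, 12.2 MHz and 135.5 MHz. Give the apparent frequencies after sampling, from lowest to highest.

fs/2 = 16.75 MHz.
65.5 MHz mod fs = 32 MHz.
32 MHz > fs/2 = 16.75 MHz, folds to fs − 32 MHz = 1.5 MHz.
12.2 MHz ≤ fs/2 = 16.75 MHz, passes unchanged.
135.5 MHz mod fs = 1.5 MHz.
1.5 MHz ≤ fs/2 = 16.75 MHz, appears at 1.5 MHz.
Distinct values: {1.5 MHz, 12.2 MHz}.

1.5 MHz, 12.2 MHz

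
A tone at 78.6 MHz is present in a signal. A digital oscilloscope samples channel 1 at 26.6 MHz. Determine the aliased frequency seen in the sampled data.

1.2 MHz

78.6 MHz mod fs = 25.4 MHz.
25.4 MHz > fs/2 = 13.3 MHz, folds to fs − 25.4 MHz = 1.2 MHz.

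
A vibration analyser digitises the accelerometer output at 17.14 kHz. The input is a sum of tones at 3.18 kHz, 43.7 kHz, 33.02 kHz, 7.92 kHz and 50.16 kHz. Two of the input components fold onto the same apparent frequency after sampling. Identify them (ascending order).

fs/2 = 8.57 kHz.
3.18 kHz ≤ fs/2 = 8.57 kHz, passes unchanged.
43.7 kHz mod fs = 9.42 kHz.
9.42 kHz > fs/2 = 8.57 kHz, folds to fs − 9.42 kHz = 7.72 kHz.
33.02 kHz mod fs = 15.88 kHz.
15.88 kHz > fs/2 = 8.57 kHz, folds to fs − 15.88 kHz = 1.26 kHz.
7.92 kHz ≤ fs/2 = 8.57 kHz, passes unchanged.
50.16 kHz mod fs = 15.88 kHz.
15.88 kHz > fs/2 = 8.57 kHz, folds to fs − 15.88 kHz = 1.26 kHz.
33.02 kHz and 50.16 kHz both map to 1.26 kHz.

33.02 kHz, 50.16 kHz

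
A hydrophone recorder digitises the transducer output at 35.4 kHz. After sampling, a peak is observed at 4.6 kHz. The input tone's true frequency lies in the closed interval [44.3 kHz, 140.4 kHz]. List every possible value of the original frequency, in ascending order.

66.2 kHz, 75.4 kHz, 101.6 kHz, 110.8 kHz, 137 kHz

Frequencies that alias to 4.6 kHz are k·fs ± 4.6 kHz for integer k ≥ 0.
k=0: 4.6 kHz.
k=1: 30.8 kHz, 40 kHz.
k=2: 66.2 kHz, 75.4 kHz.
k=3: 101.6 kHz, 110.8 kHz.
k=4: 137 kHz, 146.2 kHz.
k=5: 172.4 kHz, 181.6 kHz.
Within [44.3 kHz, 140.4 kHz]: 66.2 kHz, 75.4 kHz, 101.6 kHz, 110.8 kHz, 137 kHz.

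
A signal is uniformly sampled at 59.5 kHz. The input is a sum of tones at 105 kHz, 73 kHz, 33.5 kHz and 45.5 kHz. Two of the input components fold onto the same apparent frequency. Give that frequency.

14 kHz

fs/2 = 29.75 kHz.
105 kHz mod fs = 45.5 kHz.
45.5 kHz > fs/2 = 29.75 kHz, folds to fs − 45.5 kHz = 14 kHz.
73 kHz mod fs = 13.5 kHz.
13.5 kHz ≤ fs/2 = 29.75 kHz, appears at 13.5 kHz.
33.5 kHz > fs/2 = 29.75 kHz, folds to fs − 33.5 kHz = 26 kHz.
45.5 kHz > fs/2 = 29.75 kHz, folds to fs − 45.5 kHz = 14 kHz.
45.5 kHz and 105 kHz both map to 14 kHz.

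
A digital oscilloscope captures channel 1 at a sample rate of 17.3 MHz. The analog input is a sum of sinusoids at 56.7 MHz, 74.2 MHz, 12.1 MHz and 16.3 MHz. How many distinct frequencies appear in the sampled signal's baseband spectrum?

4

fs/2 = 8.65 MHz.
56.7 MHz mod fs = 4.8 MHz.
4.8 MHz ≤ fs/2 = 8.65 MHz, appears at 4.8 MHz.
74.2 MHz mod fs = 5 MHz.
5 MHz ≤ fs/2 = 8.65 MHz, appears at 5 MHz.
12.1 MHz > fs/2 = 8.65 MHz, folds to fs − 12.1 MHz = 5.2 MHz.
16.3 MHz > fs/2 = 8.65 MHz, folds to fs − 16.3 MHz = 1 MHz.
Distinct values: {1 MHz, 4.8 MHz, 5 MHz, 5.2 MHz} → 4.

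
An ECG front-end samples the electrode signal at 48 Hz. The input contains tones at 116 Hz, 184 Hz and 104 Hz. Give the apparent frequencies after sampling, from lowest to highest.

8 Hz, 20 Hz

fs/2 = 24 Hz.
116 Hz mod fs = 20 Hz.
20 Hz ≤ fs/2 = 24 Hz, appears at 20 Hz.
184 Hz mod fs = 40 Hz.
40 Hz > fs/2 = 24 Hz, folds to fs − 40 Hz = 8 Hz.
104 Hz mod fs = 8 Hz.
8 Hz ≤ fs/2 = 24 Hz, appears at 8 Hz.
Distinct values: {8 Hz, 20 Hz}.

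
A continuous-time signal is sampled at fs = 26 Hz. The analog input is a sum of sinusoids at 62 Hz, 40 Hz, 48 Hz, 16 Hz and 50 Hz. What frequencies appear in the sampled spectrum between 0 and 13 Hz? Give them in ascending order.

fs/2 = 13 Hz.
62 Hz mod fs = 10 Hz.
10 Hz ≤ fs/2 = 13 Hz, appears at 10 Hz.
40 Hz mod fs = 14 Hz.
14 Hz > fs/2 = 13 Hz, folds to fs − 14 Hz = 12 Hz.
48 Hz mod fs = 22 Hz.
22 Hz > fs/2 = 13 Hz, folds to fs − 22 Hz = 4 Hz.
16 Hz > fs/2 = 13 Hz, folds to fs − 16 Hz = 10 Hz.
50 Hz mod fs = 24 Hz.
24 Hz > fs/2 = 13 Hz, folds to fs − 24 Hz = 2 Hz.
Distinct values: {2 Hz, 4 Hz, 10 Hz, 12 Hz}.

2 Hz, 4 Hz, 10 Hz, 12 Hz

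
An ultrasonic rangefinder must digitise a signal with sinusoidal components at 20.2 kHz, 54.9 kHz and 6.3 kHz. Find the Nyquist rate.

109.8 kHz

Highest-frequency component: 54.9 kHz.
Nyquist rate = 2 × 54.9 kHz = 109.8 kHz.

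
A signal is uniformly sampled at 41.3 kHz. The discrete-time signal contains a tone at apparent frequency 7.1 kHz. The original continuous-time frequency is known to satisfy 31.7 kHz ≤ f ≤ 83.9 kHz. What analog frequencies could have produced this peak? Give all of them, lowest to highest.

Frequencies that alias to 7.1 kHz are k·fs ± 7.1 kHz for integer k ≥ 0.
k=0: 7.1 kHz.
k=1: 34.2 kHz, 48.4 kHz.
k=2: 75.5 kHz, 89.7 kHz.
k=3: 116.8 kHz, 131 kHz.
Within [31.7 kHz, 83.9 kHz]: 34.2 kHz, 48.4 kHz, 75.5 kHz.

34.2 kHz, 48.4 kHz, 75.5 kHz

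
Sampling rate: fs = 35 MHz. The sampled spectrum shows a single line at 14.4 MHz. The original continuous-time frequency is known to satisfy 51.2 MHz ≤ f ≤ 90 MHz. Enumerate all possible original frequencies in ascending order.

Frequencies that alias to 14.4 MHz are k·fs ± 14.4 MHz for integer k ≥ 0.
k=0: 14.4 MHz.
k=1: 20.6 MHz, 49.4 MHz.
k=2: 55.6 MHz, 84.4 MHz.
k=3: 90.6 MHz, 119.4 MHz.
Within [51.2 MHz, 90 MHz]: 55.6 MHz, 84.4 MHz.

55.6 MHz, 84.4 MHz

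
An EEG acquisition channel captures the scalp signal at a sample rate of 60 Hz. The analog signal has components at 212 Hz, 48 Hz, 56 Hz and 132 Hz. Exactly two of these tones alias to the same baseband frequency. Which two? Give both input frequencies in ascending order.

fs/2 = 30 Hz.
212 Hz mod fs = 32 Hz.
32 Hz > fs/2 = 30 Hz, folds to fs − 32 Hz = 28 Hz.
48 Hz > fs/2 = 30 Hz, folds to fs − 48 Hz = 12 Hz.
56 Hz > fs/2 = 30 Hz, folds to fs − 56 Hz = 4 Hz.
132 Hz mod fs = 12 Hz.
12 Hz ≤ fs/2 = 30 Hz, appears at 12 Hz.
48 Hz and 132 Hz both map to 12 Hz.

48 Hz, 132 Hz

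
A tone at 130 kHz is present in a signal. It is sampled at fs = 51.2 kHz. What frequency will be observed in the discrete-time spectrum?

130 kHz mod fs = 27.6 kHz.
27.6 kHz > fs/2 = 25.6 kHz, folds to fs − 27.6 kHz = 23.6 kHz.

23.6 kHz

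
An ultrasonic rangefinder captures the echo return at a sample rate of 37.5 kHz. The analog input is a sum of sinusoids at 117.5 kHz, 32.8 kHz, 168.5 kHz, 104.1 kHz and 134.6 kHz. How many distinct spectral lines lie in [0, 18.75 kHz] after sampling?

5

fs/2 = 18.75 kHz.
117.5 kHz mod fs = 5 kHz.
5 kHz ≤ fs/2 = 18.75 kHz, appears at 5 kHz.
32.8 kHz > fs/2 = 18.75 kHz, folds to fs − 32.8 kHz = 4.7 kHz.
168.5 kHz mod fs = 18.5 kHz.
18.5 kHz ≤ fs/2 = 18.75 kHz, appears at 18.5 kHz.
104.1 kHz mod fs = 29.1 kHz.
29.1 kHz > fs/2 = 18.75 kHz, folds to fs − 29.1 kHz = 8.4 kHz.
134.6 kHz mod fs = 22.1 kHz.
22.1 kHz > fs/2 = 18.75 kHz, folds to fs − 22.1 kHz = 15.4 kHz.
Distinct values: {4.7 kHz, 5 kHz, 8.4 kHz, 15.4 kHz, 18.5 kHz} → 5.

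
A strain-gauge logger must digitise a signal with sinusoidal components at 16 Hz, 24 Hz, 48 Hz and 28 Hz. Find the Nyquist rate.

96 Hz

Highest-frequency component: 48 Hz.
Nyquist rate = 2 × 48 Hz = 96 Hz.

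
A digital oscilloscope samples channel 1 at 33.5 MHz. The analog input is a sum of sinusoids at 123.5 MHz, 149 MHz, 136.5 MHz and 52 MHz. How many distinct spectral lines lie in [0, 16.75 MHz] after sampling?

fs/2 = 16.75 MHz.
123.5 MHz mod fs = 23 MHz.
23 MHz > fs/2 = 16.75 MHz, folds to fs − 23 MHz = 10.5 MHz.
149 MHz mod fs = 15 MHz.
15 MHz ≤ fs/2 = 16.75 MHz, appears at 15 MHz.
136.5 MHz mod fs = 2.5 MHz.
2.5 MHz ≤ fs/2 = 16.75 MHz, appears at 2.5 MHz.
52 MHz mod fs = 18.5 MHz.
18.5 MHz > fs/2 = 16.75 MHz, folds to fs − 18.5 MHz = 15 MHz.
Distinct values: {2.5 MHz, 10.5 MHz, 15 MHz} → 3.

3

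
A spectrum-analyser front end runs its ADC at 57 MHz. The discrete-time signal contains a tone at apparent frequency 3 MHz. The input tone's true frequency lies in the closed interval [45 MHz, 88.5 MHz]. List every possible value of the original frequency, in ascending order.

54 MHz, 60 MHz

Frequencies that alias to 3 MHz are k·fs ± 3 MHz for integer k ≥ 0.
k=0: 3 MHz.
k=1: 54 MHz, 60 MHz.
k=2: 111 MHz, 117 MHz.
Within [45 MHz, 88.5 MHz]: 54 MHz, 60 MHz.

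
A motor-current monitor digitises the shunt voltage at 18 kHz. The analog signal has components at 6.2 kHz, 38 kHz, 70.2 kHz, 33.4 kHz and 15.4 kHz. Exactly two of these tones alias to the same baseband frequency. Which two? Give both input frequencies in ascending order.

fs/2 = 9 kHz.
6.2 kHz ≤ fs/2 = 9 kHz, passes unchanged.
38 kHz mod fs = 2 kHz.
2 kHz ≤ fs/2 = 9 kHz, appears at 2 kHz.
70.2 kHz mod fs = 16.2 kHz.
16.2 kHz > fs/2 = 9 kHz, folds to fs − 16.2 kHz = 1.8 kHz.
33.4 kHz mod fs = 15.4 kHz.
15.4 kHz > fs/2 = 9 kHz, folds to fs − 15.4 kHz = 2.6 kHz.
15.4 kHz > fs/2 = 9 kHz, folds to fs − 15.4 kHz = 2.6 kHz.
15.4 kHz and 33.4 kHz both map to 2.6 kHz.

15.4 kHz, 33.4 kHz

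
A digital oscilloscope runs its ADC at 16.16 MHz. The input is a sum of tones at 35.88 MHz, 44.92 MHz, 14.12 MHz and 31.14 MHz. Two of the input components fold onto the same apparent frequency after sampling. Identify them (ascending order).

fs/2 = 8.08 MHz.
35.88 MHz mod fs = 3.56 MHz.
3.56 MHz ≤ fs/2 = 8.08 MHz, appears at 3.56 MHz.
44.92 MHz mod fs = 12.6 MHz.
12.6 MHz > fs/2 = 8.08 MHz, folds to fs − 12.6 MHz = 3.56 MHz.
14.12 MHz > fs/2 = 8.08 MHz, folds to fs − 14.12 MHz = 2.04 MHz.
31.14 MHz mod fs = 14.98 MHz.
14.98 MHz > fs/2 = 8.08 MHz, folds to fs − 14.98 MHz = 1.18 MHz.
35.88 MHz and 44.92 MHz both map to 3.56 MHz.

35.88 MHz, 44.92 MHz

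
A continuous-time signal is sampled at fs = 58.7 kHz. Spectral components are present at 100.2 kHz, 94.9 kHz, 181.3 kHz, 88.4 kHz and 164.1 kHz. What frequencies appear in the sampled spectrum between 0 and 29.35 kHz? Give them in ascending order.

5.2 kHz, 12 kHz, 17.2 kHz, 22.5 kHz, 29 kHz

fs/2 = 29.35 kHz.
100.2 kHz mod fs = 41.5 kHz.
41.5 kHz > fs/2 = 29.35 kHz, folds to fs − 41.5 kHz = 17.2 kHz.
94.9 kHz mod fs = 36.2 kHz.
36.2 kHz > fs/2 = 29.35 kHz, folds to fs − 36.2 kHz = 22.5 kHz.
181.3 kHz mod fs = 5.2 kHz.
5.2 kHz ≤ fs/2 = 29.35 kHz, appears at 5.2 kHz.
88.4 kHz mod fs = 29.7 kHz.
29.7 kHz > fs/2 = 29.35 kHz, folds to fs − 29.7 kHz = 29 kHz.
164.1 kHz mod fs = 46.7 kHz.
46.7 kHz > fs/2 = 29.35 kHz, folds to fs − 46.7 kHz = 12 kHz.
Distinct values: {5.2 kHz, 12 kHz, 17.2 kHz, 22.5 kHz, 29 kHz}.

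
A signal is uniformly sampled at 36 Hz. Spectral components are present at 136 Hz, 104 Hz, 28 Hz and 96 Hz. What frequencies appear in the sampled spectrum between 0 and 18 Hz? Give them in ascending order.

fs/2 = 18 Hz.
136 Hz mod fs = 28 Hz.
28 Hz > fs/2 = 18 Hz, folds to fs − 28 Hz = 8 Hz.
104 Hz mod fs = 32 Hz.
32 Hz > fs/2 = 18 Hz, folds to fs − 32 Hz = 4 Hz.
28 Hz > fs/2 = 18 Hz, folds to fs − 28 Hz = 8 Hz.
96 Hz mod fs = 24 Hz.
24 Hz > fs/2 = 18 Hz, folds to fs − 24 Hz = 12 Hz.
Distinct values: {4 Hz, 8 Hz, 12 Hz}.

4 Hz, 8 Hz, 12 Hz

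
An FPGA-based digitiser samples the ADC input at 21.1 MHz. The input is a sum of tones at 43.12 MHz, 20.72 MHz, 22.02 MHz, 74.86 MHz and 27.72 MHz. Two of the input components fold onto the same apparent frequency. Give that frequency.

fs/2 = 10.55 MHz.
43.12 MHz mod fs = 0.92 MHz.
0.92 MHz ≤ fs/2 = 10.55 MHz, appears at 0.92 MHz.
20.72 MHz > fs/2 = 10.55 MHz, folds to fs − 20.72 MHz = 0.38 MHz.
22.02 MHz mod fs = 0.92 MHz.
0.92 MHz ≤ fs/2 = 10.55 MHz, appears at 0.92 MHz.
74.86 MHz mod fs = 11.56 MHz.
11.56 MHz > fs/2 = 10.55 MHz, folds to fs − 11.56 MHz = 9.54 MHz.
27.72 MHz mod fs = 6.62 MHz.
6.62 MHz ≤ fs/2 = 10.55 MHz, appears at 6.62 MHz.
22.02 MHz and 43.12 MHz both map to 0.92 MHz.

0.92 MHz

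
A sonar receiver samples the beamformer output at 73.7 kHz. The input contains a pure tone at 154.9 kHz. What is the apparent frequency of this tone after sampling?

154.9 kHz mod fs = 7.5 kHz.
7.5 kHz ≤ fs/2 = 36.85 kHz, appears at 7.5 kHz.

7.5 kHz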